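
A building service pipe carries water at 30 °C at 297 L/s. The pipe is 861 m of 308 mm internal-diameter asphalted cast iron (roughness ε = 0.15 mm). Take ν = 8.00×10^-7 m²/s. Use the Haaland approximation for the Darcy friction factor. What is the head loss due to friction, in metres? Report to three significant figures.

V = 4Q/(πD²) = 4·0.297/(π·0.308²) = 3.986 m/s
Re = VD/ν = 3.986·0.308/8.00×10^-7 = 1.53×10^6 → turbulent
ε/D = 0.15/308 = 4.87×10^-4
Haaland: f = 0.01693
h_f = f(L/D)V²/(2g) = 0.01693·(861/0.308)·3.986²/(2·9.81) = 38.33 m

h_f ≈ 38.3 m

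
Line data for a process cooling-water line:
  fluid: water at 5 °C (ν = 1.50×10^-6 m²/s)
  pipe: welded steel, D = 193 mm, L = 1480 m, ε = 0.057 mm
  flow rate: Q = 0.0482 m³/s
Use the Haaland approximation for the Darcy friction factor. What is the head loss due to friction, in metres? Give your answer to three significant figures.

h_f ≈ 18.4 m

V = 4Q/(πD²) = 4·0.0482/(π·0.193²) = 1.648 m/s
Re = VD/ν = 1.648·0.193/1.50×10^-6 = 2.12×10^5 → turbulent
ε/D = 0.057/193 = 2.95×10^-4
Haaland: f = 0.01736
h_f = f(L/D)V²/(2g) = 0.01736·(1480/0.193)·1.648²/(2·9.81) = 18.42 m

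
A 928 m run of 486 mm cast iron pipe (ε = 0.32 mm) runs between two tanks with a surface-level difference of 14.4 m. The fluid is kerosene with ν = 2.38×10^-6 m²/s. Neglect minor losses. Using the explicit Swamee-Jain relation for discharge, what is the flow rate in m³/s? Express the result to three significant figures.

Q ≈ 0.525 m³/s

Swamee-Jain (Type II): Q = -0.965·√(gD⁵h_f/L)·ln[ε/(3.7D) + √(3.17ν²L/(gD³h_f))]
√(gD⁵h_f/L) = √(9.81·0.486⁵·14.4/928) = 0.06424
ε/(3.7D) = 1.78×10^-4; √(3.17ν²L/(gD³h_f)) = 3.21×10^-5
Q = -0.965·0.06424·ln(2.100×10^-4) = 0.5250 m³/s
Check: V = 2.83 m/s, Re = 5.78×10^5, f = 0.01859, h_f = 14.5 m ≈ 14.4 m ✓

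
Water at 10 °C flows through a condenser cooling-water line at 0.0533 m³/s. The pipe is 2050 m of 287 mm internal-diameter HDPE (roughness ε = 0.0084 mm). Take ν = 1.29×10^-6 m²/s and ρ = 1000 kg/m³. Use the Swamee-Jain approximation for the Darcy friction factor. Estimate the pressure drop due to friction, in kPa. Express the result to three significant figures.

Δp ≈ 38.9 kPa

V = 4Q/(πD²) = 4·0.0533/(π·0.287²) = 0.8239 m/s
Re = VD/ν = 0.8239·0.287/1.29×10^-6 = 1.83×10^5 → turbulent
ε/D = 0.0084/287 = 2.93×10^-5
Swamee-Jain: f = 0.01605
h_f = f(L/D)V²/(2g) = 0.01605·(2050/0.287)·0.8239²/(2·9.81) = 3.967 m
Δp = ρg·h_f = 1000·9.81·3.967 = 38.91 kPa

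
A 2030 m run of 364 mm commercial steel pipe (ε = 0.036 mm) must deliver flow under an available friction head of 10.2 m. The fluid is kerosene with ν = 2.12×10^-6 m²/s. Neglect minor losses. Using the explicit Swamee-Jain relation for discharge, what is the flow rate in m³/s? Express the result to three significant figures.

Q ≈ 0.157 m³/s

Swamee-Jain (Type II): Q = -0.965·√(gD⁵h_f/L)·ln[ε/(3.7D) + √(3.17ν²L/(gD³h_f))]
√(gD⁵h_f/L) = √(9.81·0.364⁵·10.2/2030) = 0.01775
ε/(3.7D) = 2.67×10^-5; √(3.17ν²L/(gD³h_f)) = 7.74×10^-5
Q = -0.965·0.01775·ln(1.041×10^-4) = 0.1570 m³/s
Check: V = 1.51 m/s, Re = 2.59×10^5, f = 0.01575, h_f = 10.2 m ≈ 10.2 m ✓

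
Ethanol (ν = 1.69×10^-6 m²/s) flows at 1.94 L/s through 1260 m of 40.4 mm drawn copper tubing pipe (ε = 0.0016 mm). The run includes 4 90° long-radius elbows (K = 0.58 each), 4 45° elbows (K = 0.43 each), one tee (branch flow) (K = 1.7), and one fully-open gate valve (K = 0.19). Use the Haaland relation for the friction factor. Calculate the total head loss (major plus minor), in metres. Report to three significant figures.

V = 4Q/(πD²) = 1.513 m/s; V²/2g = 0.1167 m
Re = 3.62×10^4, ε/D = 3.96×10^-5 → f = 0.02239 (Haaland)
Major: h_f = f(L/D)·V²/2g = 0.02239·31188·0.1167 = 81.52 m
Minor: ΣK = 5.93; h_m = ΣK·V²/2g = 0.6922 m
Total H_L = 81.52 + 0.6922 = 82.21 m

H_L ≈ 82.2 m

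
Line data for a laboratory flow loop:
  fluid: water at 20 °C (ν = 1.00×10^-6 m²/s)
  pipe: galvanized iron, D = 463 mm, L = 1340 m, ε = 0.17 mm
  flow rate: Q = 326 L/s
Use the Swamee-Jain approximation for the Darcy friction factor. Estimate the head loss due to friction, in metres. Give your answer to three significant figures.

h_f ≈ 9.07 m

V = 4Q/(πD²) = 4·0.326/(π·0.463²) = 1.936 m/s
Re = VD/ν = 1.936·0.463/1.00×10^-6 = 8.96×10^5 → turbulent
ε/D = 0.17/463 = 3.67×10^-4
Swamee-Jain: f = 0.01639
h_f = f(L/D)V²/(2g) = 0.01639·(1340/0.463)·1.936²/(2·9.81) = 9.067 m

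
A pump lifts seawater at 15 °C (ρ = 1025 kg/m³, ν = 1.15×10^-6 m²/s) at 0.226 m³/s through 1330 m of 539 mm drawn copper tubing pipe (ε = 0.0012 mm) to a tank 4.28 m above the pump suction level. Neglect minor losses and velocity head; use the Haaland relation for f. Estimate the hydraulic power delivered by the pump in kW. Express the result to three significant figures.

P_hyd ≈ 13.4 kW

V = 4Q/(πD²) = 0.9905 m/s; Re = 4.64×10^5; ε/D = 2.23×10^-6; f = 0.01326
h_f = f(L/D)V²/2g = 1.636 m
Total head H = z + h_f = 4.28 + 1.636 = 5.916 m
P_hyd = ρgQH = 1025·9.81·0.226·5.916 = 13.44 kW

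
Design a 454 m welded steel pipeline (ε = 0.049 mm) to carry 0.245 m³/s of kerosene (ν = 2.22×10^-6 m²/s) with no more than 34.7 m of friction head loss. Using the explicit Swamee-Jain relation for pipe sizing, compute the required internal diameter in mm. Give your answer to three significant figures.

D ≈ 254 mm

Swamee-Jain (Type III): D = 0.66·[ε^1.25·(LQ²/(gh_f))^4.75 + ν·Q^9.4·(L/(gh_f))^5.2]^0.04
LQ²/(gh_f) = 0.08006; L/(gh_f) = 1.334
Term 1 = ε^1.25·(…)^4.75 = 2.53×10^-11; Term 2 = ν·Q^9.4·(…)^5.2 = 1.80×10^-11
D = 0.66·(2.53×10^-11 + 1.80×10^-11)^0.04 = 0.2541 m = 254 mm
Check: V = 4.83 m/s, Re = 5.53×10^5, f = 0.01531, h_f = 32.5 m ≈ 34.7 m ✓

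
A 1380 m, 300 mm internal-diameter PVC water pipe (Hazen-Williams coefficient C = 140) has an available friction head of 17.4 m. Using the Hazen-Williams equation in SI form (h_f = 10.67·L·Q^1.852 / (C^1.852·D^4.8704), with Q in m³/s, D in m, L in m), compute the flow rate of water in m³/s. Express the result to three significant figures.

Q ≈ 0.155 m³/s

Rearranging: Q = [h_f·C^1.852·D^4.8704 / (10.67·L)]^(1/1.852)
Q = [17.4·140^1.852·0.300^4.8704 / (10.67·1380)]^0.540 = 0.1550 m³/s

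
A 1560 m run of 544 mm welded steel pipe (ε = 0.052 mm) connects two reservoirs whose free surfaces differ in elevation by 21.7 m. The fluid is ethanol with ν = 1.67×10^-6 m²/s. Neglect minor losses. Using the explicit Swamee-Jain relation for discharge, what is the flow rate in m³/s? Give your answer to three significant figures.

Q ≈ 0.777 m³/s

Swamee-Jain (Type II): Q = -0.965·√(gD⁵h_f/L)·ln[ε/(3.7D) + √(3.17ν²L/(gD³h_f))]
√(gD⁵h_f/L) = √(9.81·0.544⁵·21.7/1560) = 0.08063
ε/(3.7D) = 2.58×10^-5; √(3.17ν²L/(gD³h_f)) = 2.01×10^-5
Q = -0.965·0.08063·ln(4.590×10^-5) = 0.7772 m³/s
Check: V = 3.34 m/s, Re = 1.09×10^6, f = 0.01335, h_f = 21.8 m ≈ 21.7 m ✓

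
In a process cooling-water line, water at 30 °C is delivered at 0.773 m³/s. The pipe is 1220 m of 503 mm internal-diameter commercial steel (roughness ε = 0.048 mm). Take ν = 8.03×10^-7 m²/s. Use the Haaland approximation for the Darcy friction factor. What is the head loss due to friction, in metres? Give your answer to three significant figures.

h_f ≈ 23.4 m

V = 4Q/(πD²) = 4·0.773/(π·0.503²) = 3.890 m/s
Re = VD/ν = 3.890·0.503/8.03×10^-7 = 2.44×10^6 → turbulent
ε/D = 0.048/503 = 9.54×10^-5
Haaland: f = 0.01253
h_f = f(L/D)V²/(2g) = 0.01253·(1220/0.503)·3.890²/(2·9.81) = 23.44 m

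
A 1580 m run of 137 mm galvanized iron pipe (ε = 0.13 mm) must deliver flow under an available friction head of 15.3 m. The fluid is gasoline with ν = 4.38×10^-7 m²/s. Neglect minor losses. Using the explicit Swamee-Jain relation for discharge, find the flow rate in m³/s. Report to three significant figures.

Q ≈ 0.0167 m³/s

Swamee-Jain (Type II): Q = -0.965·√(gD⁵h_f/L)·ln[ε/(3.7D) + √(3.17ν²L/(gD³h_f))]
√(gD⁵h_f/L) = √(9.81·0.137⁵·15.3/1580) = 0.002141
ε/(3.7D) = 2.56×10^-4; √(3.17ν²L/(gD³h_f)) = 4.99×10^-5
Q = -0.965·0.002141·ln(3.064×10^-4) = 0.01672 m³/s
Check: V = 1.13 m/s, Re = 3.55×10^5, f = 0.02038, h_f = 15.4 m ≈ 15.3 m ✓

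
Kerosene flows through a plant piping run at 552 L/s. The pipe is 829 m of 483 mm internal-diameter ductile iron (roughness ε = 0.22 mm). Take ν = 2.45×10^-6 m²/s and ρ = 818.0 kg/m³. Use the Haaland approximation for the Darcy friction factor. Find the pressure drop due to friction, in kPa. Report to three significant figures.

V = 4Q/(πD²) = 4·0.552/(π·0.483²) = 3.013 m/s
Re = VD/ν = 3.013·0.483/2.45×10^-6 = 5.94×10^5 → turbulent
ε/D = 0.22/483 = 4.55×10^-4
Haaland: f = 0.01716
h_f = f(L/D)V²/(2g) = 0.01716·(829/0.483)·3.013²/(2·9.81) = 13.62 m
Δp = ρg·h_f = 818.0·9.81·13.62 = 109.3 kPa

Δp ≈ 109 kPa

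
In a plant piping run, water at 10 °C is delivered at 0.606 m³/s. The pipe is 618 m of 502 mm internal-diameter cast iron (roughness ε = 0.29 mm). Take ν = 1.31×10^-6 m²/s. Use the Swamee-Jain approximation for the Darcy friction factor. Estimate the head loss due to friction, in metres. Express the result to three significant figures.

h_f ≈ 10.4 m

V = 4Q/(πD²) = 4·0.606/(π·0.502²) = 3.062 m/s
Re = VD/ν = 3.062·0.502/1.31×10^-6 = 1.17×10^6 → turbulent
ε/D = 0.29/502 = 5.78×10^-4
Swamee-Jain: f = 0.01773
h_f = f(L/D)V²/(2g) = 0.01773·(618/0.502)·3.062²/(2·9.81) = 10.43 m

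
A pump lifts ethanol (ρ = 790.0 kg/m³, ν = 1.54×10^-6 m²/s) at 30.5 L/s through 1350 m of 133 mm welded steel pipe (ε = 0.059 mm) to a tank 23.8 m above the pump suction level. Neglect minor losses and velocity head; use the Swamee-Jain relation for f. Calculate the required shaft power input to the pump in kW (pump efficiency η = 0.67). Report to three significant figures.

V = 4Q/(πD²) = 2.195 m/s; Re = 1.90×10^5; ε/D = 4.44×10^-4; f = 0.01873
h_f = f(L/D)V²/2g = 46.69 m
Total head H = z + h_f = 23.8 + 46.69 = 70.49 m
P_hyd = ρgQH = 790.0·9.81·0.0305·70.49 = 16.66 kW
P_shaft = P_hyd/η = 16.66/0.67 = 24.87 kW

P_shaft ≈ 24.9 kW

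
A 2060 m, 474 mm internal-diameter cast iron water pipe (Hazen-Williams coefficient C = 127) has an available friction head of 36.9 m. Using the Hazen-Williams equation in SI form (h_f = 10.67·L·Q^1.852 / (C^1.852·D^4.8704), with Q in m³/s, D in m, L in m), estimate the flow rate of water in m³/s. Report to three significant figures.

Q ≈ 0.566 m³/s

Rearranging: Q = [h_f·C^1.852·D^4.8704 / (10.67·L)]^(1/1.852)
Q = [36.9·127^1.852·0.474^4.8704 / (10.67·2060)]^0.540 = 0.5660 m³/s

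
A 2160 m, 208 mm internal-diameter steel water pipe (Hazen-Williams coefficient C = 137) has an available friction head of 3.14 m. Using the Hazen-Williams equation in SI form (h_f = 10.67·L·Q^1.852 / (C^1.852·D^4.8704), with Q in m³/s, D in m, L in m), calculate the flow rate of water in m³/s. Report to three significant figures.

Rearranging: Q = [h_f·C^1.852·D^4.8704 / (10.67·L)]^(1/1.852)
Q = [3.14·137^1.852·0.208^4.8704 / (10.67·2160)]^0.540 = 0.01803 m³/s

Q ≈ 0.0180 m³/s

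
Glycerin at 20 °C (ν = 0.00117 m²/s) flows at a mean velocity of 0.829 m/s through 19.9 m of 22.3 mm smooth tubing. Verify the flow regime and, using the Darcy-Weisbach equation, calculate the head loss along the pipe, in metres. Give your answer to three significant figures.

h_f ≈ 127 m

Re = VD/ν = 0.829·0.02230/0.00117 = 15.8 → laminar (Re < 2300)
f = 64/Re = 4.050
h_f = f(L/D)V²/(2g) = 4.050·(19.9/0.02230)·0.829²/(2·9.81) = 126.6 m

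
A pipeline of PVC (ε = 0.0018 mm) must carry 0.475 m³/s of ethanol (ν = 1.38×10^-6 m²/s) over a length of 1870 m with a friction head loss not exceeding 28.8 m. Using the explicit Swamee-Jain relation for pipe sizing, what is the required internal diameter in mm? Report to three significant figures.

Swamee-Jain (Type III): D = 0.66·[ε^1.25·(LQ²/(gh_f))^4.75 + ν·Q^9.4·(L/(gh_f))^5.2]^0.04
LQ²/(gh_f) = 1.493; L/(gh_f) = 6.619
Term 1 = ε^1.25·(…)^4.75 = 4.43×10^-7; Term 2 = ν·Q^9.4·(…)^5.2 = 2.34×10^-5
D = 0.66·(4.43×10^-7 + 2.34×10^-5)^0.04 = 0.4311 m = 431 mm
Check: V = 3.25 m/s, Re = 1.02×10^6, f = 0.01168, h_f = 27.3 m ≈ 28.8 m ✓

D ≈ 431 mm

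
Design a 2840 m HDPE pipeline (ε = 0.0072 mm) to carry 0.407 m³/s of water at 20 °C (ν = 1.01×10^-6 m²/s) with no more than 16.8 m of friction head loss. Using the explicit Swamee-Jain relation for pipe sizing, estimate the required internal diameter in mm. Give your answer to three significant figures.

D ≈ 492 mm

Swamee-Jain (Type III): D = 0.66·[ε^1.25·(LQ²/(gh_f))^4.75 + ν·Q^9.4·(L/(gh_f))^5.2]^0.04
LQ²/(gh_f) = 2.854; L/(gh_f) = 17.23
Term 1 = ε^1.25·(…)^4.75 = 5.44×10^-5; Term 2 = ν·Q^9.4·(…)^5.2 = 5.80×10^-4
D = 0.66·(5.44×10^-5 + 5.80×10^-4)^0.04 = 0.4916 m = 492 mm
Check: V = 2.14 m/s, Re = 1.04×10^6, f = 0.01189, h_f = 16.1 m ≈ 16.8 m ✓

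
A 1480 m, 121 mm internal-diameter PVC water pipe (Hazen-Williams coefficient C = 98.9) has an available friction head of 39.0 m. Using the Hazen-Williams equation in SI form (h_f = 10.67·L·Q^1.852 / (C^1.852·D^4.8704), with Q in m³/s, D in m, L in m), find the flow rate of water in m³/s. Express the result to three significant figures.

Rearranging: Q = [h_f·C^1.852·D^4.8704 / (10.67·L)]^(1/1.852)
Q = [39.0·98.9^1.852·0.121^4.8704 / (10.67·1480)]^0.540 = 0.01497 m³/s

Q ≈ 0.0150 m³/s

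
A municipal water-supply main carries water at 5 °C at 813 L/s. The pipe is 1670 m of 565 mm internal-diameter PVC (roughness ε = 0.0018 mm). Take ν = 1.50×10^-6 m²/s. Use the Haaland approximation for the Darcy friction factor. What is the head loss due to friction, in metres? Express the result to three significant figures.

h_f ≈ 17.8 m

V = 4Q/(πD²) = 4·0.813/(π·0.565²) = 3.243 m/s
Re = VD/ν = 3.243·0.565/1.50×10^-6 = 1.22×10^6 → turbulent
ε/D = 0.0018/565 = 3.19×10^-6
Haaland: f = 0.01127
h_f = f(L/D)V²/(2g) = 0.01127·(1670/0.565)·3.243²/(2·9.81) = 17.85 m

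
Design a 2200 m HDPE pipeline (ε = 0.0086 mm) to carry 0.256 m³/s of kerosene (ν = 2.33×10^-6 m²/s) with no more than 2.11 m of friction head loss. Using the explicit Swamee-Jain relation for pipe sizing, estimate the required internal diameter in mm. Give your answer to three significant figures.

D ≈ 622 mm

Swamee-Jain (Type III): D = 0.66·[ε^1.25·(LQ²/(gh_f))^4.75 + ν·Q^9.4·(L/(gh_f))^5.2]^0.04
LQ²/(gh_f) = 6.965; L/(gh_f) = 106.3
Term 1 = ε^1.25·(…)^4.75 = 0.00470; Term 2 = ν·Q^9.4·(…)^5.2 = 0.220
D = 0.66·(0.00470 + 0.220)^0.04 = 0.6217 m = 622 mm
Check: V = 0.843 m/s, Re = 2.25×10^5, f = 0.01532, h_f = 1.96 m ≈ 2.11 m ✓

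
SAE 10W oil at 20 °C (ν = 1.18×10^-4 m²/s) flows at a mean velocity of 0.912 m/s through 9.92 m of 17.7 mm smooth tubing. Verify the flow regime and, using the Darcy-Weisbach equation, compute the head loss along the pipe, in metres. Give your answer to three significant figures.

h_f ≈ 11.1 m

Re = VD/ν = 0.912·0.01770/1.18×10^-4 = 137 → laminar (Re < 2300)
f = 64/Re = 0.4678
h_f = f(L/D)V²/(2g) = 0.4678·(9.92/0.01770)·0.912²/(2·9.81) = 11.12 m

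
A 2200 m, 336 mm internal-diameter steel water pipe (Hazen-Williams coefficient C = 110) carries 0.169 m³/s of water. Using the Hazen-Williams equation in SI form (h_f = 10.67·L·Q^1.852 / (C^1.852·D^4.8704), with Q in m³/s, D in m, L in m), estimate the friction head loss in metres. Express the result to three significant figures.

h_f ≈ 29.3 m

h_f = 10.67·2200·0.169^1.852 / (110^1.852·0.336^4.8704) = 29.30 m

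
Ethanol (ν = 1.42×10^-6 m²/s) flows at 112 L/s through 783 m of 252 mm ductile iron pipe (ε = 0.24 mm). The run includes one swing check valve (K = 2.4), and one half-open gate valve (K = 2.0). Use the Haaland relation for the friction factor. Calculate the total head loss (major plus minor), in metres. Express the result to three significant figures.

H_L ≈ 17.2 m

V = 4Q/(πD²) = 2.246 m/s; V²/2g = 0.2570 m
Re = 3.99×10^5, ε/D = 9.52×10^-4 → f = 0.02011 (Haaland)
Major: h_f = f(L/D)·V²/2g = 0.02011·3107·0.2570 = 16.06 m
Minor: ΣK = 4.40; h_m = ΣK·V²/2g = 1.131 m
Total H_L = 16.06 + 1.131 = 17.19 m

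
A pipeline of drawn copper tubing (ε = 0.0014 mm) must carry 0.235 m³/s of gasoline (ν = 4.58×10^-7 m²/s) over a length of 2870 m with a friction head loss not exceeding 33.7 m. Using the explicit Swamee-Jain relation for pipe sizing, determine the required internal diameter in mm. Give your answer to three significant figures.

Swamee-Jain (Type III): D = 0.66·[ε^1.25·(LQ²/(gh_f))^4.75 + ν·Q^9.4·(L/(gh_f))^5.2]^0.04
LQ²/(gh_f) = 0.4794; L/(gh_f) = 8.681
Term 1 = ε^1.25·(…)^4.75 = 1.47×10^-9; Term 2 = ν·Q^9.4·(…)^5.2 = 4.26×10^-8
D = 0.66·(1.47×10^-9 + 4.26×10^-8)^0.04 = 0.3352 m = 335 mm
Check: V = 2.66 m/s, Re = 1.95×10^6, f = 0.01057, h_f = 32.7 m ≈ 33.7 m ✓

D ≈ 335 mm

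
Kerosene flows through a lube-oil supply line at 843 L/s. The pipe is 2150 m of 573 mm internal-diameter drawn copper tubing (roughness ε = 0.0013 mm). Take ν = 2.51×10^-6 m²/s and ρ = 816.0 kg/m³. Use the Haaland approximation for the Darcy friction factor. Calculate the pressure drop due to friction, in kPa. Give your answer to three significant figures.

V = 4Q/(πD²) = 4·0.843/(π·0.573²) = 3.269 m/s
Re = VD/ν = 3.269·0.573/2.51×10^-6 = 7.46×10^5 → turbulent
ε/D = 0.0013/573 = 2.27×10^-6
Haaland: f = 0.01221
h_f = f(L/D)V²/(2g) = 0.01221·(2150/0.573)·3.269²/(2·9.81) = 24.95 m
Δp = ρg·h_f = 816.0·9.81·24.95 = 199.7 kPa

Δp ≈ 200 kPa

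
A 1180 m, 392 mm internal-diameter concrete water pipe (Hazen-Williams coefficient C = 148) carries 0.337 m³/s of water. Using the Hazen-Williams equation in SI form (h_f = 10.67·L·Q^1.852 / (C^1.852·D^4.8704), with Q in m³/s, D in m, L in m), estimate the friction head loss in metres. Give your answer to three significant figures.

h_f = 10.67·1180·0.337^1.852 / (148^1.852·0.392^4.8704) = 15.37 m

h_f ≈ 15.4 m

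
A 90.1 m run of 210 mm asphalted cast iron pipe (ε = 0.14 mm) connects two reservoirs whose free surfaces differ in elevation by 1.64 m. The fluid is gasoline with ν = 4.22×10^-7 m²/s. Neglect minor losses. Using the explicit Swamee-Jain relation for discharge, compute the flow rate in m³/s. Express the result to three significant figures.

Swamee-Jain (Type II): Q = -0.965·√(gD⁵h_f/L)·ln[ε/(3.7D) + √(3.17ν²L/(gD³h_f))]
√(gD⁵h_f/L) = √(9.81·0.210⁵·1.64/90.1) = 0.008540
ε/(3.7D) = 1.80×10^-4; √(3.17ν²L/(gD³h_f)) = 1.85×10^-5
Q = -0.965·0.008540·ln(1.987×10^-4) = 0.07024 m³/s
Check: V = 2.03 m/s, Re = 1.01×10^6, f = 0.01833, h_f = 1.65 m ≈ 1.64 m ✓

Q ≈ 0.0702 m³/s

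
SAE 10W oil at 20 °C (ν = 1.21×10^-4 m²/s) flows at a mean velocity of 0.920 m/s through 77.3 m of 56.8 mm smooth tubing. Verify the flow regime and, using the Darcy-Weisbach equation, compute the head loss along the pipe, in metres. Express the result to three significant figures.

h_f ≈ 8.70 m

Re = VD/ν = 0.920·0.05680/1.21×10^-4 = 432 → laminar (Re < 2300)
f = 64/Re = 0.1482
h_f = f(L/D)V²/(2g) = 0.1482·(77.3/0.05680)·0.920²/(2·9.81) = 8.700 m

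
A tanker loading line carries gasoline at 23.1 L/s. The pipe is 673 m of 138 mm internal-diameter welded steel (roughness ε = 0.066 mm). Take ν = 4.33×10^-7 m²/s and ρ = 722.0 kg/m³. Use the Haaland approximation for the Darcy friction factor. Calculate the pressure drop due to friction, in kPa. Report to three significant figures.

V = 4Q/(πD²) = 4·0.0231/(π·0.138²) = 1.544 m/s
Re = VD/ν = 1.544·0.138/4.33×10^-7 = 4.92×10^5 → turbulent
ε/D = 0.066/138 = 4.78×10^-4
Haaland: f = 0.01745
h_f = f(L/D)V²/(2g) = 0.01745·(673/0.138)·1.544²/(2·9.81) = 10.35 m
Δp = ρg·h_f = 722.0·9.81·10.35 = 73.28 kPa

Δp ≈ 73.3 kPa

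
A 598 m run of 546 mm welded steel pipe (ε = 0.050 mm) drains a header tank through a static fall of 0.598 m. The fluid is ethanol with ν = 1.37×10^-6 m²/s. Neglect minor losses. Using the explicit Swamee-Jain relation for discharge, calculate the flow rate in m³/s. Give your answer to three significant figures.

Q ≈ 0.197 m³/s

Swamee-Jain (Type II): Q = -0.965·√(gD⁵h_f/L)·ln[ε/(3.7D) + √(3.17ν²L/(gD³h_f))]
√(gD⁵h_f/L) = √(9.81·0.546⁵·0.598/598) = 0.02182
ε/(3.7D) = 2.48×10^-5; √(3.17ν²L/(gD³h_f)) = 6.10×10^-5
Q = -0.965·0.02182·ln(8.579×10^-5) = 0.1971 m³/s
Check: V = 0.842 m/s, Re = 3.36×10^5, f = 0.01512, h_f = 0.598 m ≈ 0.598 m ✓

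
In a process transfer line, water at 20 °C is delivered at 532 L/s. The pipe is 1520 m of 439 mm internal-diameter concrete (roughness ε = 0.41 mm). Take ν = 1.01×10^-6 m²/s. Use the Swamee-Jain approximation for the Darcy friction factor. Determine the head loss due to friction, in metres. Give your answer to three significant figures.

V = 4Q/(πD²) = 4·0.532/(π·0.439²) = 3.515 m/s
Re = VD/ν = 3.515·0.439/1.01×10^-6 = 1.53×10^6 → turbulent
ε/D = 0.41/439 = 9.34×10^-4
Swamee-Jain: f = 0.01960
h_f = f(L/D)V²/(2g) = 0.01960·(1520/0.439)·3.515²/(2·9.81) = 42.72 m

h_f ≈ 42.7 m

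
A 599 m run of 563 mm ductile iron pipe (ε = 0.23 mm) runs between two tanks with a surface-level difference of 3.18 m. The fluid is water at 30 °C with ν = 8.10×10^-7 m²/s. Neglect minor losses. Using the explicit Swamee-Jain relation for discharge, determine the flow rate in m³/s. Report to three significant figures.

Q ≈ 0.471 m³/s

Swamee-Jain (Type II): Q = -0.965·√(gD⁵h_f/L)·ln[ε/(3.7D) + √(3.17ν²L/(gD³h_f))]
√(gD⁵h_f/L) = √(9.81·0.563⁵·3.18/599) = 0.05428
ε/(3.7D) = 1.10×10^-4; √(3.17ν²L/(gD³h_f)) = 1.50×10^-5
Q = -0.965·0.05428·ln(1.254×10^-4) = 0.4706 m³/s
Check: V = 1.89 m/s, Re = 1.31×10^6, f = 0.01651, h_f = 3.20 m ≈ 3.18 m ✓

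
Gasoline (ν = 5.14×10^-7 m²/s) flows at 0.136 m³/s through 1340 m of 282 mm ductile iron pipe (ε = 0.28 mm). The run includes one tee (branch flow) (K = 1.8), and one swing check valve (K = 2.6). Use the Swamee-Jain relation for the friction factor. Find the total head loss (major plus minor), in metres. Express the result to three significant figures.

H_L ≈ 24.0 m

V = 4Q/(πD²) = 2.177 m/s; V²/2g = 0.2417 m
Re = 1.19×10^6, ε/D = 9.93×10^-4 → f = 0.01994 (Swamee-Jain)
Major: h_f = f(L/D)·V²/2g = 0.01994·4752·0.2417 = 22.90 m
Minor: ΣK = 4.40; h_m = ΣK·V²/2g = 1.063 m
Total H_L = 22.90 + 1.063 = 23.96 m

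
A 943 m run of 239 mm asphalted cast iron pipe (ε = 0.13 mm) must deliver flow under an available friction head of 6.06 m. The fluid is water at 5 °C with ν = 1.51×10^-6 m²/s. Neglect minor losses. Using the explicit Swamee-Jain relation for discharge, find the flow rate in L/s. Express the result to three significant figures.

Swamee-Jain (Type II): Q = -0.965·√(gD⁵h_f/L)·ln[ε/(3.7D) + √(3.17ν²L/(gD³h_f))]
√(gD⁵h_f/L) = √(9.81·0.239⁵·6.06/943) = 0.007011
ε/(3.7D) = 1.47×10^-4; √(3.17ν²L/(gD³h_f)) = 9.16×10^-5
Q = -0.965·0.007011·ln(2.387×10^-4) = 0.05643 m³/s
Check: V = 1.26 m/s, Re = 1.99×10^5, f = 0.01917, h_f = 6.10 m ≈ 6.06 m ✓

Q ≈ 56.4 L/s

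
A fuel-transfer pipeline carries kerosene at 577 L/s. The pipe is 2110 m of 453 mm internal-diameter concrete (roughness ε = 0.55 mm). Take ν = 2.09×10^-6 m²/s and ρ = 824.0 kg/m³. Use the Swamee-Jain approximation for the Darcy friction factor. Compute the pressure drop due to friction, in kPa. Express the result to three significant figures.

V = 4Q/(πD²) = 4·0.577/(π·0.453²) = 3.580 m/s
Re = VD/ν = 3.580·0.453/2.09×10^-6 = 7.76×10^5 → turbulent
ε/D = 0.55/453 = 0.00121
Swamee-Jain: f = 0.02103
h_f = f(L/D)V²/(2g) = 0.02103·(2110/0.453)·3.580²/(2·9.81) = 64.00 m
Δp = ρg·h_f = 824.0·9.81·64.00 = 517.4 kPa

Δp ≈ 517 kPa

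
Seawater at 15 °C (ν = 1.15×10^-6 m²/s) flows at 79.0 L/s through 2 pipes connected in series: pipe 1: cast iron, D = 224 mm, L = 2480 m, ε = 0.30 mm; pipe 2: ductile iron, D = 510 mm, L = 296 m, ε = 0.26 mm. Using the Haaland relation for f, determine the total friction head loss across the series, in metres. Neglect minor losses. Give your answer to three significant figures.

H ≈ 49.3 m

Pipe 1: V = 2.005 m/s, Re = 3.90×10^5, ε/D = 0.00134, f = 0.02169, h_1 = f(L/D)V²/2g = 49.19 m
Pipe 2: V = 0.3867 m/s, Re = 1.72×10^5, ε/D = 5.10×10^-4, f = 0.01895, h_2 = f(L/D)V²/2g = 0.08383 m
Series → Q common, losses add: H = Σh = 49.28 m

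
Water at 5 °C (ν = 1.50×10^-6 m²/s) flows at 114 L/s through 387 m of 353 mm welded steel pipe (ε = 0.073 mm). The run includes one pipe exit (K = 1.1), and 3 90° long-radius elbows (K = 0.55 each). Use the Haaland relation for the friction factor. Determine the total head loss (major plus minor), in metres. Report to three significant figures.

H_L ≈ 1.42 m

V = 4Q/(πD²) = 1.165 m/s; V²/2g = 0.06916 m
Re = 2.74×10^5, ε/D = 2.07×10^-4 → f = 0.01628 (Haaland)
Major: h_f = f(L/D)·V²/2g = 0.01628·1096·0.06916 = 1.234 m
Minor: ΣK = 2.75; h_m = ΣK·V²/2g = 0.1902 m
Total H_L = 1.234 + 0.1902 = 1.424 m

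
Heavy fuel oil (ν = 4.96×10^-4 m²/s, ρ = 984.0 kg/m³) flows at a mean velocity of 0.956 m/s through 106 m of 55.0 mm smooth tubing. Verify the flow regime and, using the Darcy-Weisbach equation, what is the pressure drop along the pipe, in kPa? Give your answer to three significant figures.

Re = VD/ν = 0.956·0.05500/4.96×10^-4 = 106 → laminar (Re < 2300)
f = 64/Re = 0.6037
h_f = f(L/D)V²/(2g) = 0.6037·(106/0.05500)·0.956²/(2·9.81) = 54.20 m
Δp = ρg·h_f = 984.0·9.81·54.20 = 523.2 kPa

Δp ≈ 523 kPa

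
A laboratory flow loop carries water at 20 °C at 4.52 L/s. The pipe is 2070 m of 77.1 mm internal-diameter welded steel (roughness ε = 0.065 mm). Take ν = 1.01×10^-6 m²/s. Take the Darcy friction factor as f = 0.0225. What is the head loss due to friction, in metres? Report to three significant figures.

V = 4Q/(πD²) = 4·0.00452/(π·0.0771²) = 0.9681 m/s
h_f = f(L/D)V²/(2g) = 0.02250·(2070/0.0771)·0.9681²/(2·9.81) = 28.86 m

h_f ≈ 28.9 m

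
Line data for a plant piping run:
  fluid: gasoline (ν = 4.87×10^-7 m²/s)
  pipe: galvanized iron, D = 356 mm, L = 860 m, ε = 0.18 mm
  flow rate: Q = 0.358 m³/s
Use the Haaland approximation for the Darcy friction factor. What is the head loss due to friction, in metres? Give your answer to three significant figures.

V = 4Q/(πD²) = 4·0.358/(π·0.356²) = 3.597 m/s
Re = VD/ν = 3.597·0.356/4.87×10^-7 = 2.63×10^6 → turbulent
ε/D = 0.18/356 = 5.06×10^-4
Haaland: f = 0.01695
h_f = f(L/D)V²/(2g) = 0.01695·(860/0.356)·3.597²/(2·9.81) = 26.99 m

h_f ≈ 27.0 m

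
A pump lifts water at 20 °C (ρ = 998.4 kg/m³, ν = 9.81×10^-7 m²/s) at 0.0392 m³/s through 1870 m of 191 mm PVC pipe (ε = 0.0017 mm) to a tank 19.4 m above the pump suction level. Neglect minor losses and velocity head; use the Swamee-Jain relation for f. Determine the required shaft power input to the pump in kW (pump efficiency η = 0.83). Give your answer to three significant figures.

V = 4Q/(πD²) = 1.368 m/s; Re = 2.66×10^5; ε/D = 8.90×10^-6; f = 0.01480
h_f = f(L/D)V²/2g = 13.82 m
Total head H = z + h_f = 19.4 + 13.82 = 33.22 m
P_hyd = ρgQH = 998.4·9.81·0.0392·33.22 = 12.75 kW
P_shaft = P_hyd/η = 12.75/0.83 = 15.37 kW

P_shaft ≈ 15.4 kW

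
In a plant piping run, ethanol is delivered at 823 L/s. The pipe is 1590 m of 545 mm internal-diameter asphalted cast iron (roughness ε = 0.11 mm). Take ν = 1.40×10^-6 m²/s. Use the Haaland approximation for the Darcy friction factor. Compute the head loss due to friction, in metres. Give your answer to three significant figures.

V = 4Q/(πD²) = 4·0.823/(π·0.545²) = 3.528 m/s
Re = VD/ν = 3.528·0.545/1.40×10^-6 = 1.37×10^6 → turbulent
ε/D = 0.11/545 = 2.02×10^-4
Haaland: f = 0.01441
h_f = f(L/D)V²/(2g) = 0.01441·(1590/0.545)·3.528²/(2·9.81) = 26.67 m

h_f ≈ 26.7 m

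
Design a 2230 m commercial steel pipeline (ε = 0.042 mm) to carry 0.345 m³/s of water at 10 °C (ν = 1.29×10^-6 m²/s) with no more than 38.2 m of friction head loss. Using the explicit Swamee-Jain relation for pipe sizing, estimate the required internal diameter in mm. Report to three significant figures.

Swamee-Jain (Type III): D = 0.66·[ε^1.25·(LQ²/(gh_f))^4.75 + ν·Q^9.4·(L/(gh_f))^5.2]^0.04
LQ²/(gh_f) = 0.7083; L/(gh_f) = 5.951
Term 1 = ε^1.25·(…)^4.75 = 6.57×10^-7; Term 2 = ν·Q^9.4·(…)^5.2 = 6.22×10^-7
D = 0.66·(6.57×10^-7 + 6.22×10^-7)^0.04 = 0.3835 m = 384 mm
Check: V = 2.99 m/s, Re = 8.88×10^5, f = 0.01378, h_f = 36.4 m ≈ 38.2 m ✓

D ≈ 384 mm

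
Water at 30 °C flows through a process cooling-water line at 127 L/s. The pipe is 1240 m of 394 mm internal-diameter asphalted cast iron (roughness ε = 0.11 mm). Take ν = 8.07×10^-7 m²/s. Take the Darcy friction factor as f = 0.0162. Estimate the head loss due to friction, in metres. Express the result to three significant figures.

V = 4Q/(πD²) = 4·0.127/(π·0.394²) = 1.042 m/s
h_f = f(L/D)V²/(2g) = 0.01620·(1240/0.394)·1.042²/(2·9.81) = 2.820 m

h_f ≈ 2.82 m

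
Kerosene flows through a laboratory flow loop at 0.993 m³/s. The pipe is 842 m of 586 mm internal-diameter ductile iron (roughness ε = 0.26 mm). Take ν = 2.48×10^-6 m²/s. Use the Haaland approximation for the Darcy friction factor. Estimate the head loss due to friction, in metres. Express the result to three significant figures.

h_f ≈ 16.7 m

V = 4Q/(πD²) = 4·0.993/(π·0.586²) = 3.682 m/s
Re = VD/ν = 3.682·0.586/2.48×10^-6 = 8.70×10^5 → turbulent
ε/D = 0.26/586 = 4.44×10^-4
Haaland: f = 0.01684
h_f = f(L/D)V²/(2g) = 0.01684·(842/0.586)·3.682²/(2·9.81) = 16.72 m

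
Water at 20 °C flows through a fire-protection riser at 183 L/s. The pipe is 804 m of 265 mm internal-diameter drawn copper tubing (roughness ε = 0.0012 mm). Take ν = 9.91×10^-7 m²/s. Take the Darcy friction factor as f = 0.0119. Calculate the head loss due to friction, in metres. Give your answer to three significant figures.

h_f ≈ 20.3 m

V = 4Q/(πD²) = 4·0.183/(π·0.265²) = 3.318 m/s
h_f = f(L/D)V²/(2g) = 0.01190·(804/0.265)·3.318²/(2·9.81) = 20.26 m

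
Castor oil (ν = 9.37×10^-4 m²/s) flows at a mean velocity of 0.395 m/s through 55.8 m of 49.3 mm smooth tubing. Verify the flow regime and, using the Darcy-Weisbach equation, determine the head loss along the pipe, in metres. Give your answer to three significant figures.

h_f ≈ 27.7 m

Re = VD/ν = 0.395·0.04930/9.37×10^-4 = 20.8 → laminar (Re < 2300)
f = 64/Re = 3.079
h_f = f(L/D)V²/(2g) = 3.079·(55.8/0.04930)·0.395²/(2·9.81) = 27.72 m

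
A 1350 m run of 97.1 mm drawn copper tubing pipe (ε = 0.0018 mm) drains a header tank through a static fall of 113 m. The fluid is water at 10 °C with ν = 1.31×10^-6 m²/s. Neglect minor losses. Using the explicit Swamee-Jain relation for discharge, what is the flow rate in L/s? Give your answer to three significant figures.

Swamee-Jain (Type II): Q = -0.965·√(gD⁵h_f/L)·ln[ε/(3.7D) + √(3.17ν²L/(gD³h_f))]
√(gD⁵h_f/L) = √(9.81·0.0971⁵·113/1350) = 0.002662
ε/(3.7D) = 5.01×10^-6; √(3.17ν²L/(gD³h_f)) = 8.51×10^-5
Q = -0.965·0.002662·ln(9.008×10^-5) = 0.02393 m³/s
Check: V = 3.23 m/s, Re = 2.40×10^5, f = 0.01519, h_f = 112 m ≈ 113 m ✓

Q ≈ 23.9 L/s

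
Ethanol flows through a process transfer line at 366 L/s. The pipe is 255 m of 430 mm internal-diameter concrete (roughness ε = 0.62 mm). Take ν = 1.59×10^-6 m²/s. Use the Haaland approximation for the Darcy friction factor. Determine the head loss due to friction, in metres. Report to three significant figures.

h_f ≈ 4.20 m

V = 4Q/(πD²) = 4·0.366/(π·0.430²) = 2.520 m/s
Re = VD/ν = 2.520·0.430/1.59×10^-6 = 6.82×10^5 → turbulent
ε/D = 0.62/430 = 0.00144
Haaland: f = 0.02185
h_f = f(L/D)V²/(2g) = 0.02185·(255/0.430)·2.520²/(2·9.81) = 4.195 m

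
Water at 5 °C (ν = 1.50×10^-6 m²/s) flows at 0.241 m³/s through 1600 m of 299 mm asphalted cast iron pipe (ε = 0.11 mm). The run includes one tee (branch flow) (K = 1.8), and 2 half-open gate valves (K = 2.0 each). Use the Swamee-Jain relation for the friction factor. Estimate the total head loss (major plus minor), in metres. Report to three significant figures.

H_L ≈ 56.8 m

V = 4Q/(πD²) = 3.432 m/s; V²/2g = 0.6004 m
Re = 6.84×10^5, ε/D = 3.68×10^-4 → f = 0.01660 (Swamee-Jain)
Major: h_f = f(L/D)·V²/2g = 0.01660·5351·0.6004 = 53.34 m
Minor: ΣK = 5.80; h_m = ΣK·V²/2g = 3.483 m
Total H_L = 53.34 + 3.483 = 56.82 m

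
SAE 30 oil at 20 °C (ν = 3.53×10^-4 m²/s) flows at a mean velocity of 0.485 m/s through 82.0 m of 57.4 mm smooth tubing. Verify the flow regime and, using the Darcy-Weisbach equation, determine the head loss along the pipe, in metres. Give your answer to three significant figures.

h_f ≈ 13.9 m

Re = VD/ν = 0.485·0.05740/3.53×10^-4 = 78.9 → laminar (Re < 2300)
f = 64/Re = 0.8115
h_f = f(L/D)V²/(2g) = 0.8115·(82.0/0.05740)·0.485²/(2·9.81) = 13.90 m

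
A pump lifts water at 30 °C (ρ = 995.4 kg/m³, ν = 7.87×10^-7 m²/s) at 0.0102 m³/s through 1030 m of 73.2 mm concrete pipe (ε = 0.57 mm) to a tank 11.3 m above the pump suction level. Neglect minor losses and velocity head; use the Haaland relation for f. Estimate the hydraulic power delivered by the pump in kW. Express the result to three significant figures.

P_hyd ≈ 15.9 kW

V = 4Q/(πD²) = 2.424 m/s; Re = 2.25×10^5; ε/D = 0.00779; f = 0.03525
h_f = f(L/D)V²/2g = 148.5 m
Total head H = z + h_f = 11.3 + 148.5 = 159.8 m
P_hyd = ρgQH = 995.4·9.81·0.0102·159.8 = 15.92 kW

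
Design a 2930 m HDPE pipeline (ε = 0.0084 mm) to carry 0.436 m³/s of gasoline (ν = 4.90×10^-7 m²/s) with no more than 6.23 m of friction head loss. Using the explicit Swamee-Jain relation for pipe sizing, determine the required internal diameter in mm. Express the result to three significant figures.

Swamee-Jain (Type III): D = 0.66·[ε^1.25·(LQ²/(gh_f))^4.75 + ν·Q^9.4·(L/(gh_f))^5.2]^0.04
LQ²/(gh_f) = 9.113; L/(gh_f) = 47.94
Term 1 = ε^1.25·(…)^4.75 = 0.0164; Term 2 = ν·Q^9.4·(…)^5.2 = 0.110
D = 0.66·(0.0164 + 0.110)^0.04 = 0.6076 m = 608 mm
Check: V = 1.50 m/s, Re = 1.86×10^6, f = 0.01096, h_f = 6.09 m ≈ 6.23 m ✓

D ≈ 608 mm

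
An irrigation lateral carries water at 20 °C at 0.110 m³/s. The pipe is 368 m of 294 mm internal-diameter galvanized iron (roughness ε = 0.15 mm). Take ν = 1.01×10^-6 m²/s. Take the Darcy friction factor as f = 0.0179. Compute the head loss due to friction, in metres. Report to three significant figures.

V = 4Q/(πD²) = 4·0.110/(π·0.294²) = 1.620 m/s
h_f = f(L/D)V²/(2g) = 0.01790·(368/0.294)·1.620²/(2·9.81) = 2.998 m

h_f ≈ 3.00 m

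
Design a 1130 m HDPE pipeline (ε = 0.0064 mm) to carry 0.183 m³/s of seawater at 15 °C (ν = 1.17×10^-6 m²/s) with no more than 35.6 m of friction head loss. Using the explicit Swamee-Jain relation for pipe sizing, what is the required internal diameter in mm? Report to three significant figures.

D ≈ 259 mm

Swamee-Jain (Type III): D = 0.66·[ε^1.25·(LQ²/(gh_f))^4.75 + ν·Q^9.4·(L/(gh_f))^5.2]^0.04
LQ²/(gh_f) = 0.1084; L/(gh_f) = 3.236
Term 1 = ε^1.25·(…)^4.75 = 8.38×10^-12; Term 2 = ν·Q^9.4·(…)^5.2 = 6.12×10^-11
D = 0.66·(8.38×10^-12 + 6.12×10^-11)^0.04 = 0.2590 m = 259 mm
Check: V = 3.47 m/s, Re = 7.69×10^5, f = 0.01263, h_f = 33.9 m ≈ 35.6 m ✓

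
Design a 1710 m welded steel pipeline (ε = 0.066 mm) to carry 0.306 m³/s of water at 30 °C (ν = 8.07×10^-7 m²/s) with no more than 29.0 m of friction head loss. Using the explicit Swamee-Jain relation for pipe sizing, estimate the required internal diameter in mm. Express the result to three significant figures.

D ≈ 370 mm

Swamee-Jain (Type III): D = 0.66·[ε^1.25·(LQ²/(gh_f))^4.75 + ν·Q^9.4·(L/(gh_f))^5.2]^0.04
LQ²/(gh_f) = 0.5628; L/(gh_f) = 6.011
Term 1 = ε^1.25·(…)^4.75 = 3.88×10^-7; Term 2 = ν·Q^9.4·(…)^5.2 = 1.33×10^-7
D = 0.66·(3.88×10^-7 + 1.33×10^-7)^0.04 = 0.3700 m = 370 mm
Check: V = 2.85 m/s, Re = 1.30×10^6, f = 0.01431, h_f = 27.3 m ≈ 29.0 m ✓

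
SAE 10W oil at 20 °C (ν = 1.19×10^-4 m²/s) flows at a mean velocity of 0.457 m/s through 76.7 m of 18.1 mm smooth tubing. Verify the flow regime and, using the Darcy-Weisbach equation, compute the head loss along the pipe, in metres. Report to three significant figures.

h_f ≈ 41.5 m

Re = VD/ν = 0.457·0.01810/1.19×10^-4 = 69.5 → laminar (Re < 2300)
f = 64/Re = 0.9207
h_f = f(L/D)V²/(2g) = 0.9207·(76.7/0.01810)·0.457²/(2·9.81) = 41.53 m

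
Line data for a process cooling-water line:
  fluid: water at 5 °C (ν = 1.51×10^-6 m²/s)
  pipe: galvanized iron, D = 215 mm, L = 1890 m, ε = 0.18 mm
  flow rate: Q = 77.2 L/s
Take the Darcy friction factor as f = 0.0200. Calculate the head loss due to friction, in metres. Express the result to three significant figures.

V = 4Q/(πD²) = 4·0.0772/(π·0.215²) = 2.126 m/s
h_f = f(L/D)V²/(2g) = 0.02000·(1890/0.215)·2.126²/(2·9.81) = 40.52 m

h_f ≈ 40.5 m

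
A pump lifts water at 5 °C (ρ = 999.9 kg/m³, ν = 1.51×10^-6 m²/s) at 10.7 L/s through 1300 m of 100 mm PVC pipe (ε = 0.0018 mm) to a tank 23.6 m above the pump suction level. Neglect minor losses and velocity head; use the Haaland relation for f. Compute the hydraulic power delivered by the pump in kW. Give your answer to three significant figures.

V = 4Q/(πD²) = 1.362 m/s; Re = 9.02×10^4; ε/D = 1.80×10^-5; f = 0.01828
h_f = f(L/D)V²/2g = 22.48 m
Total head H = z + h_f = 23.6 + 22.48 = 46.08 m
P_hyd = ρgQH = 999.9·9.81·0.0107·46.08 = 4.836 kW

P_hyd ≈ 4.84 kW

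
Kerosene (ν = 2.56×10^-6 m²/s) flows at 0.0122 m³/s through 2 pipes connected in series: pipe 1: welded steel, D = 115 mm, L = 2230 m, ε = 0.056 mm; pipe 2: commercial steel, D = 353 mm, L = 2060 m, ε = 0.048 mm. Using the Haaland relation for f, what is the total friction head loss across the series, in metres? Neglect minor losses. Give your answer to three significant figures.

H ≈ 30.1 m

Pipe 1: V = 1.175 m/s, Re = 5.28×10^4, ε/D = 4.87×10^-4, f = 0.02201, h_1 = f(L/D)V²/2g = 30.01 m
Pipe 2: V = 0.1247 m/s, Re = 1.72×10^4, ε/D = 1.36×10^-4, f = 0.02696, h_2 = f(L/D)V²/2g = 0.1246 m
Series → Q common, losses add: H = Σh = 30.14 m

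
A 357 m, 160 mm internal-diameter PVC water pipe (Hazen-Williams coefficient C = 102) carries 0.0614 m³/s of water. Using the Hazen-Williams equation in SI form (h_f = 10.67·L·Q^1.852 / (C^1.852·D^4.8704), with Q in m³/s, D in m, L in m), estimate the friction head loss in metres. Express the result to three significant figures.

h_f = 10.67·357·0.0614^1.852 / (102^1.852·0.160^4.8704) = 31.11 m

h_f ≈ 31.1 m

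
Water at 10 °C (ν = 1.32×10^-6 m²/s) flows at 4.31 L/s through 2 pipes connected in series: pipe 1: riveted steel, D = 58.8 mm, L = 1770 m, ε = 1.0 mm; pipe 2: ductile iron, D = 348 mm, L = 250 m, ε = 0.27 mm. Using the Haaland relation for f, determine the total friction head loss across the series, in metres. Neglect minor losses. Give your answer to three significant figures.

Pipe 1: V = 1.587 m/s, Re = 7.07×10^4, ε/D = 0.0170, f = 0.04643, h_1 = f(L/D)V²/2g = 179.4 m
Pipe 2: V = 0.04531 m/s, Re = 1.19×10^4, ε/D = 7.76×10^-4, f = 0.03051, h_2 = f(L/D)V²/2g = 0.002294 m
Series → Q common, losses add: H = Σh = 179.4 m

H ≈ 179 m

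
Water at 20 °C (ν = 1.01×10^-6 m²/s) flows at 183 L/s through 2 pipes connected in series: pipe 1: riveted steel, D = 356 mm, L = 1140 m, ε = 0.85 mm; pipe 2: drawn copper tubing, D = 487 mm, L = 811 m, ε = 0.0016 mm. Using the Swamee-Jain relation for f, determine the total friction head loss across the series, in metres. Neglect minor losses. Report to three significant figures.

Pipe 1: V = 1.838 m/s, Re = 6.48×10^5, ε/D = 0.00239, f = 0.02491, h_1 = f(L/D)V²/2g = 13.74 m
Pipe 2: V = 0.9824 m/s, Re = 4.74×10^5, ε/D = 3.29×10^-6, f = 0.01327, h_2 = f(L/D)V²/2g = 1.087 m
Series → Q common, losses add: H = Σh = 14.83 m

H ≈ 14.8 m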